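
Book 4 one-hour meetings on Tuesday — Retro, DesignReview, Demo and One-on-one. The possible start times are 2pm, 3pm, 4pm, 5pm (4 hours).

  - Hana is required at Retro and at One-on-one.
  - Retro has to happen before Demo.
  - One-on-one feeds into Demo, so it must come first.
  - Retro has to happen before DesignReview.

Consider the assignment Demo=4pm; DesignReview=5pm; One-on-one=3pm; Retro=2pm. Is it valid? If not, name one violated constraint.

Yes

Hana is required at Retro and at One-on-one — holds.
One-on-one feeds into Demo, so it must come first — holds.
Retro has to happen before DesignReview — holds.
Retro has to happen before Demo — holds.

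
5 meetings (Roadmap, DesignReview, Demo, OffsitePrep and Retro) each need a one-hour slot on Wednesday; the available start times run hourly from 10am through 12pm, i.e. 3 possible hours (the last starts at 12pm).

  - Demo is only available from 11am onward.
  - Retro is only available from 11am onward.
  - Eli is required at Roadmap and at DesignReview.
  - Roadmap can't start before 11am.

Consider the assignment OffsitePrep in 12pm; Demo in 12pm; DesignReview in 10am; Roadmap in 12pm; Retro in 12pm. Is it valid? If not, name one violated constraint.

Roadmap can't start before 11am — holds.
Retro is only available from 11am onward — holds.
Demo is only available from 11am onward — holds.
Eli is required at Roadmap and at DesignReview — holds.

Yes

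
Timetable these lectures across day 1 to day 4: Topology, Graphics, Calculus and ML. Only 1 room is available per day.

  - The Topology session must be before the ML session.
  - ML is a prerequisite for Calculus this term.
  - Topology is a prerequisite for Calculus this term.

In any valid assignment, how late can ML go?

Precedence pushes ML to at least day 2; downstream work caps ML at day 3.
ML at day 3 is achievable: Graphics=day 2, Calculus=day 4, ML=day 3, Topology=day 1.

day 3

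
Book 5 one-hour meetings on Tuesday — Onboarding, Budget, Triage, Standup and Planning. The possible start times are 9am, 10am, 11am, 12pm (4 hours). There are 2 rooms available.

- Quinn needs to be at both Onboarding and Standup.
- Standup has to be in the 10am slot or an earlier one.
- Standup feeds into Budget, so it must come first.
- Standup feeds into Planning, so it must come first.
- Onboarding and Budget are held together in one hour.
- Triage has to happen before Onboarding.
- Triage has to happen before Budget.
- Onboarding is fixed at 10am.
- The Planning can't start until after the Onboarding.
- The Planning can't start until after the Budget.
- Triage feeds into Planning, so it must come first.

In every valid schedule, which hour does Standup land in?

9am

Standup's window is 9am–10am.
Onboarding is fixed at 10am, and Standup can't share a hour with Onboarding.
So Standup must be 9am.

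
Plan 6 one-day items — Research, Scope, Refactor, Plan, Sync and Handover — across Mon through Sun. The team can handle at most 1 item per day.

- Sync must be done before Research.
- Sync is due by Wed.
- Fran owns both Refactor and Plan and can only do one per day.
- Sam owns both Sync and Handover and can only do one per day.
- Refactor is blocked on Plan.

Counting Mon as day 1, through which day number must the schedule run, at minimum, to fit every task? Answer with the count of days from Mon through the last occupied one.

The precedence chain requires at least 2 distinct days.
With at most 1 per day and 6 tasks, at least 6 days are needed.
6 works (last occupied day: Sat): for example Scope=Fri; Refactor=Thu; Research=Tue; Plan=Wed; Sync=Mon; Handover=Sat.

6 days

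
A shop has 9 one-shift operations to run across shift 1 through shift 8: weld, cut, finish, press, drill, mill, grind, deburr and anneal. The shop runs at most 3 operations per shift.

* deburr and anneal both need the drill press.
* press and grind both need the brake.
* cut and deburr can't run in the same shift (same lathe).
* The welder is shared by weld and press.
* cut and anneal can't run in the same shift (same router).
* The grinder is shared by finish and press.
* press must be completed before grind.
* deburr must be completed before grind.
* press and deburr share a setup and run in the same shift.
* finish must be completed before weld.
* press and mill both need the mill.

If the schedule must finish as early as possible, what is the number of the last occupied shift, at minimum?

The precedence chain requires at least 2 distinct shifts.
With at most 3 per shift and 9 operations, at least 3 shifts are needed.
3 works (last occupied shift: shift 3): for example deburr=shift 1, weld=shift 3, press=shift 1, mill=shift 3, drill=shift 1, grind=shift 2, finish=shift 2, anneal=shift 3, cut=shift 2.

3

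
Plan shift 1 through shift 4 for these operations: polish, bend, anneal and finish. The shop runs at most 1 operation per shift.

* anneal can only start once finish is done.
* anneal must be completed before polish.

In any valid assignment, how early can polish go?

shift 3

Precedence pushes polish to at least shift 3.
polish at shift 3 is achievable: anneal in shift 2, polish in shift 3, finish in shift 1, bend in shift 4.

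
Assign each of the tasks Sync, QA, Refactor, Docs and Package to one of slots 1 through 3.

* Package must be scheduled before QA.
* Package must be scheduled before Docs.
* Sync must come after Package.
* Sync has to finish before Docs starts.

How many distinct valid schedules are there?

6

Splitting on QA: it can be 2 (3), 3 (3). Listing each branch's schedules as (Sync, Refactor, Docs, Package):
QA=2: (2,1,3,1) (2,2,3,1) (2,3,3,1) — 3.
QA=3: (2,1,3,1) (2,2,3,1) (2,3,3,1) — 3.
Summing: 3 + 3 = 6.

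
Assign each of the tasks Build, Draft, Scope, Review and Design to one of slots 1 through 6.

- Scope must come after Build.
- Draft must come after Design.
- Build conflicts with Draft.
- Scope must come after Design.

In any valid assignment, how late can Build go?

5

Downstream work caps Build at 5.
Build at 5 is achievable: Design=1, Review=1, Scope=6, Build=5, Draft=2.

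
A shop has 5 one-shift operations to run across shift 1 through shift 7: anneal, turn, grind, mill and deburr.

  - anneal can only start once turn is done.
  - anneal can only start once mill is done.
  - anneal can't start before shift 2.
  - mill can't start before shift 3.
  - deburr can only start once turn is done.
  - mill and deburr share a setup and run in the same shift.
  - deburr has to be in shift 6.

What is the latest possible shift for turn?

shift 5

Downstream work caps turn at shift 5.
turn at shift 5 is achievable: deburr in shift 6, turn in shift 5, grind in shift 1, mill in shift 6, anneal in shift 7.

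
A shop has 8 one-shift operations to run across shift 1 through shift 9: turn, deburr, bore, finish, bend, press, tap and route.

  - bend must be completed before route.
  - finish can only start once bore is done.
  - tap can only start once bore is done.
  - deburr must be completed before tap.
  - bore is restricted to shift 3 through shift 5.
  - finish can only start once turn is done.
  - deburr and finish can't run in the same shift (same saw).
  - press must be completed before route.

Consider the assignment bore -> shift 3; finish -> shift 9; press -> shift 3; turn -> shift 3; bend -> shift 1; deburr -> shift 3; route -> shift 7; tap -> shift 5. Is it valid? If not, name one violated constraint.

deburr must be completed before tap — holds.
bore is restricted to shift 3 through shift 5 — holds.
bend must be completed before route — holds.
finish can only start once bore is done — holds.
tap can only start once bore is done — holds.
deburr and finish can't run in the same shift (same saw) — holds.
press must be completed before route — holds.
finish can only start once turn is done — holds.

Yes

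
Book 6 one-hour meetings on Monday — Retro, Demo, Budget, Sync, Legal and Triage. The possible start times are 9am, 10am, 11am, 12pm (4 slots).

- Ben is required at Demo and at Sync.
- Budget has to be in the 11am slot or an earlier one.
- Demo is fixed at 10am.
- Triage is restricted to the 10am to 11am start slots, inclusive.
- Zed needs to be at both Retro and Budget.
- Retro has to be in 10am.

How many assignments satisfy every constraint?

48

Splitting on Budget: it can be 9am (24), 11am (24). Listing each branch's schedules as (Retro, Demo, Sync, Legal, Triage):
Budget=9am: (10am,10am,9am,9am,10am) (10am,10am,9am,9am,11am) (10am,10am,9am,10am,10am) (10am,10am,9am,10am,11am) (10am,10am,9am,11am,10am) (10am,10am,9am,11am,11am) (10am,10am,9am,12pm,10am) (10am,10am,9am,12pm,11am) (10am,10am,11am,9am,10am) (10am,10am,11am,9am,11am) (10am,10am,11am,10am,10am) (10am,10am,11am,10am,11am) (10am,10am,11am,11am,10am) (10am,10am,11am,11am,11am) (10am,10am,11am,12pm,10am) (10am,10am,11am,12pm,11am) (10am,10am,12pm,9am,10am) (10am,10am,12pm,9am,11am) (10am,10am,12pm,10am,10am) (10am,10am,12pm,10am,11am) (10am,10am,12pm,11am,10am) (10am,10am,12pm,11am,11am) (10am,10am,12pm,12pm,10am) (10am,10am,12pm,12pm,11am) — 24.
Budget=11am: (10am,10am,9am,9am,10am) (10am,10am,9am,9am,11am) (10am,10am,9am,10am,10am) (10am,10am,9am,10am,11am) (10am,10am,9am,11am,10am) (10am,10am,9am,11am,11am) (10am,10am,9am,12pm,10am) (10am,10am,9am,12pm,11am) (10am,10am,11am,9am,10am) (10am,10am,11am,9am,11am) (10am,10am,11am,10am,10am) (10am,10am,11am,10am,11am) (10am,10am,11am,11am,10am) (10am,10am,11am,11am,11am) (10am,10am,11am,12pm,10am) (10am,10am,11am,12pm,11am) (10am,10am,12pm,9am,10am) (10am,10am,12pm,9am,11am) (10am,10am,12pm,10am,10am) (10am,10am,12pm,10am,11am) (10am,10am,12pm,11am,10am) (10am,10am,12pm,11am,11am) (10am,10am,12pm,12pm,10am) (10am,10am,12pm,12pm,11am) — 24.
Summing: 24 + 24 = 48.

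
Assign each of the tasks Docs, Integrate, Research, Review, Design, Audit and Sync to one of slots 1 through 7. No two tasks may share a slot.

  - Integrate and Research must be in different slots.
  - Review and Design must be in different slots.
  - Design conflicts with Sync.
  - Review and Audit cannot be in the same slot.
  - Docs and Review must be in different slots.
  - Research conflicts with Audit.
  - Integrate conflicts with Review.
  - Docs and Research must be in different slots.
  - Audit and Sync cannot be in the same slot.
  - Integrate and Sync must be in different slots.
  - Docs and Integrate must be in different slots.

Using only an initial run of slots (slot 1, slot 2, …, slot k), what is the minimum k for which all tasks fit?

7 slots

With at most 1 per slot and 7 tasks, at least 7 slots are needed.
7 works (last occupied slot: 7): for example Sync=7; Research=3; Integrate=2; Review=4; Docs=1; Design=5; Audit=6.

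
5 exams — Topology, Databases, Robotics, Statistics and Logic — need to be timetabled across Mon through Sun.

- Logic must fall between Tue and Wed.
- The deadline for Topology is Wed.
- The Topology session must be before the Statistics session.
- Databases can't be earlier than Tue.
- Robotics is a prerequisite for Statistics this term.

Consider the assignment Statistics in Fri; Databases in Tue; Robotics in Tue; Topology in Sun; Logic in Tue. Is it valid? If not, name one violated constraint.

Invalid. The deadline for Topology is Wed.

Logic must fall between Tue and Wed — holds.
The Topology session must be before the Statistics session — violated.
The deadline for Topology is Wed — violated.
Robotics is a prerequisite for Statistics this term — holds.
Databases can't be earlier than Tue — holds.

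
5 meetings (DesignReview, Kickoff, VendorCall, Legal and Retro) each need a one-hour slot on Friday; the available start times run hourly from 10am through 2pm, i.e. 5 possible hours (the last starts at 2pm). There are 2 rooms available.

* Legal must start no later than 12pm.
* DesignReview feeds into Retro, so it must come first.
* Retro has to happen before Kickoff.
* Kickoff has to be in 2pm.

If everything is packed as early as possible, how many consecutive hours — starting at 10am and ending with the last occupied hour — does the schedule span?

The precedence chain requires at least 3 distinct hours.
With at most 2 per hour and 5 meetings, at least 3 hours are needed.
Kickoff can't be placed before 2pm — that is hour 5 counting from 10am — so the schedule must run through at least 5 hours.
5 works (last occupied hour: 2pm): for example Kickoff in 2pm; Legal in 10am; Retro in 11am; DesignReview in 10am; VendorCall in 11am.

5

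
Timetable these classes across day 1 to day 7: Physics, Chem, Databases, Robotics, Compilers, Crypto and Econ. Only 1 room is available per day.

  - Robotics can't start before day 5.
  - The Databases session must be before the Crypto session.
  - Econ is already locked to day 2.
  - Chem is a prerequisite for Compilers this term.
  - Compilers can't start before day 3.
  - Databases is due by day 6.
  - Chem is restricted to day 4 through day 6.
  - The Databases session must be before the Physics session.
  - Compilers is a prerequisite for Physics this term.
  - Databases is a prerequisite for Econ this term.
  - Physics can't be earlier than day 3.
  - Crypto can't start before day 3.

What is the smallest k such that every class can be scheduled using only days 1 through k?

The precedence chain requires at least 3 distinct days.
With at most 1 per day and 7 classes, at least 7 days are needed.
Propagating the time windows through the other constraints, Physics can't land before day 6, so the schedule must run through at least day 6.
7 works (last occupied day: day 7): for example Chem in day 4; Econ in day 2; Compilers in day 6; Crypto in day 3; Databases in day 1; Physics in day 7; Robotics in day 5.

7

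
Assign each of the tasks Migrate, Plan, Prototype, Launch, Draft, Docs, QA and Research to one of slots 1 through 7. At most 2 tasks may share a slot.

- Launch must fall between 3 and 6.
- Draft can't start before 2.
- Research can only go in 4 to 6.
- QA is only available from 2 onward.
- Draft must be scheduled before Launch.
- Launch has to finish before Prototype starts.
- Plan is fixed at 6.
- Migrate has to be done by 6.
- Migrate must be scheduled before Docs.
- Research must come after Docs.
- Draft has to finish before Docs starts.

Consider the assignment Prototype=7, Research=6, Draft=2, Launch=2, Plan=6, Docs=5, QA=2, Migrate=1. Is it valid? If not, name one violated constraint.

Research can only go in 4 to 6 — holds.
Migrate must be scheduled before Docs — holds.
Draft can't start before 2 — holds.
At most 2 tasks may share a slot — violated.
Plan is fixed at 6 — holds.
Draft has to finish before Docs starts — holds.
Launch must fall between 3 and 6 — violated.
Launch has to finish before Prototype starts — holds.
Research must come after Docs — holds.
Draft must be scheduled before Launch — violated.
QA is only available from 2 onward — holds.
Migrate has to be done by 6 — holds.

Invalid. Launch must fall between 3 and 6.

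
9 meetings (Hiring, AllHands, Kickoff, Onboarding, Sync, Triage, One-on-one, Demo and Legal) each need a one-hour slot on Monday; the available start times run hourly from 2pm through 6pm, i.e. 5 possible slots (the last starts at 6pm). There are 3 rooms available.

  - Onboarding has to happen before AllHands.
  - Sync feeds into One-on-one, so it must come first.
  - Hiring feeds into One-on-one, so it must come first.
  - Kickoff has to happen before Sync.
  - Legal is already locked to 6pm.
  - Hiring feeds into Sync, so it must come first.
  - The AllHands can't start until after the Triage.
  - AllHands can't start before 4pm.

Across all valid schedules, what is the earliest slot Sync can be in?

Precedence pushes Sync to at least 3pm; downstream work caps Sync at 5pm.
Sync at 3pm is achievable: Legal=6pm, Kickoff=2pm, AllHands=4pm, Triage=3pm, Onboarding=2pm, Hiring=2pm, One-on-one=4pm, Sync=3pm, Demo=3pm.

3pm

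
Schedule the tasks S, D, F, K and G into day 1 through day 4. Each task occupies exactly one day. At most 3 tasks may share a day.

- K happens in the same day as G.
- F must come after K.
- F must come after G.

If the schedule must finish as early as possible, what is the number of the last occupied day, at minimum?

day 2

The precedence chain requires at least 2 distinct days.
With at most 3 per day and 5 tasks, at least 2 days are needed.
2 works (last occupied day: day 2): for example G=day 1, K=day 1, F=day 2, S=day 1, D=day 2.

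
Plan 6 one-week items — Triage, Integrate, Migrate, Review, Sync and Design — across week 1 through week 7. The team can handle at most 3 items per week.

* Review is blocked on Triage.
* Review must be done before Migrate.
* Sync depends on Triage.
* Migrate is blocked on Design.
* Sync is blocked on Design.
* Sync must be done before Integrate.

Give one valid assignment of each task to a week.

Integrate=week 3; Migrate=week 3; Sync=week 2; Design=week 1; Triage=week 1; Review=week 2

Checking: Design(week 1) before Migrate(week 3); Review(week 2) before Migrate(week 3); Sync(week 2) before Integrate(week 3); Triage(week 1) before Sync(week 2); Triage(week 1) before Review(week 2); Design(week 1) before Sync(week 2); max 2 per week (cap 3).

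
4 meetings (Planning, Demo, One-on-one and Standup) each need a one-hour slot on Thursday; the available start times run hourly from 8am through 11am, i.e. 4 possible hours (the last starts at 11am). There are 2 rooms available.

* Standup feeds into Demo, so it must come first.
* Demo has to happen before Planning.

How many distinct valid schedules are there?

Splitting on Planning: it can be 10am (4), 11am (12). Listing each branch's schedules as (Demo, One-on-one, Standup):
Planning=10am: (9am,8am,8am) (9am,9am,8am) (9am,10am,8am) (9am,11am,8am) — 4.
Planning=11am: (9am,8am,8am) (9am,9am,8am) (9am,10am,8am) (9am,11am,8am) (10am,8am,8am) (10am,8am,9am) (10am,9am,8am) (10am,9am,9am) (10am,10am,8am) (10am,10am,9am) (10am,11am,8am) (10am,11am,9am) — 12.
Summing: 4 + 12 = 16.

16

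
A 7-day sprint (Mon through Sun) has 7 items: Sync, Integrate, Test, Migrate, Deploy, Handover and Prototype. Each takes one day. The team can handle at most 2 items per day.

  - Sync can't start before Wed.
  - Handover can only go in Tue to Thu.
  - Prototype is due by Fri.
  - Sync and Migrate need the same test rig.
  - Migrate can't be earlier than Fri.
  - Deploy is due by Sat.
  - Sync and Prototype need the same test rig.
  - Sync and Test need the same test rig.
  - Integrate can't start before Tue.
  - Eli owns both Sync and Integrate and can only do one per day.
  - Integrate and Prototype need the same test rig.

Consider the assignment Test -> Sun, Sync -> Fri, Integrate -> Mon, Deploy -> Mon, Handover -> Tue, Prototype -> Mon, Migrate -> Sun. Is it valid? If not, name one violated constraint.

Deploy is due by Sat — holds.
Sync and Migrate need the same test rig — holds.
Sync and Prototype need the same test rig — holds.
Sync and Test need the same test rig — holds.
Integrate and Prototype need the same test rig — violated.
Eli owns both Sync and Integrate and can only do one per day — holds.
Prototype is due by Fri — holds.
Handover can only go in Tue to Thu — holds.
Sync can't start before Wed — holds.
Integrate can't start before Tue — violated.
The team can handle at most 2 items per day — violated.
Migrate can't be earlier than Fri — holds.

Invalid. Integrate can't start before Tue.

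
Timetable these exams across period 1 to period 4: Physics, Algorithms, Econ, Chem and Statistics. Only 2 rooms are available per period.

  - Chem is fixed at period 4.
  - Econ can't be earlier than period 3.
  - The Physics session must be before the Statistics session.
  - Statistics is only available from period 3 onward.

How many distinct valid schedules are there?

20

Splitting on Physics: it can be period 1 (9), period 2 (9), period 3 (2). Listing each branch's schedules as (Algorithms, Econ, Chem, Statistics) by period number:
Physics=period 1: (1,3,4,3) (1,3,4,4) (1,4,4,3) (2,3,4,3) (2,3,4,4) (2,4,4,3) (3,3,4,4) (3,4,4,3) (4,3,4,3) — 9.
Physics=period 2: (1,3,4,3) (1,3,4,4) (1,4,4,3) (2,3,4,3) (2,3,4,4) (2,4,4,3) (3,3,4,4) (3,4,4,3) (4,3,4,3) — 9.
Physics=period 3: (1,3,4,4) (2,3,4,4) — 2.
Summing: 9 + 9 + 2 = 20.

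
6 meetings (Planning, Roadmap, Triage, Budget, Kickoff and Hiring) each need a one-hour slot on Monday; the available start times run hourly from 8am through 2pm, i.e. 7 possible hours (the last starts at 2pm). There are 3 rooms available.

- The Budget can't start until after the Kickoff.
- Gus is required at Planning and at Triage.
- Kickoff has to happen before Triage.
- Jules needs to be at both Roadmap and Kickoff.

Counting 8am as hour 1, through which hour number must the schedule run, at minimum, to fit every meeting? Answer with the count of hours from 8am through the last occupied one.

The precedence chain requires at least 2 distinct hours.
With at most 3 per hour and 6 meetings, at least 2 hours are needed.
2 works (last occupied hour: 9am): for example Budget=9am, Kickoff=8am, Hiring=8am, Triage=9am, Roadmap=9am, Planning=8am.

2 hours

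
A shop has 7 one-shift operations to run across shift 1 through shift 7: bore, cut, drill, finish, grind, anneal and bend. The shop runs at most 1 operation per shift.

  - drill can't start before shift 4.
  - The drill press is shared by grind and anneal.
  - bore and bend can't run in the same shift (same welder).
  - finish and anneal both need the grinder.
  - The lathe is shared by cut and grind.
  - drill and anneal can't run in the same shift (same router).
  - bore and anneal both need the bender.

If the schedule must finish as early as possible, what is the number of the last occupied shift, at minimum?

7

With at most 1 per shift and 7 operations, at least 7 shifts are needed.
drill can't be placed before shift 4, so the schedule must run through at least shift 4.
7 works (last occupied shift: shift 7): for example finish in shift 3, bend in shift 7, bore in shift 1, cut in shift 2, grind in shift 5, drill in shift 4, anneal in shift 6.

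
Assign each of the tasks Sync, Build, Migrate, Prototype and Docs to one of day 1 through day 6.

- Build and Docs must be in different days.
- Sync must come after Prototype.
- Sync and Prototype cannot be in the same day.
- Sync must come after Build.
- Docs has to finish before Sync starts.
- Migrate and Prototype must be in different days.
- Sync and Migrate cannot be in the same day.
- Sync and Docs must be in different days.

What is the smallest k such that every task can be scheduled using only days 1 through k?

The precedence chain requires at least 2 distinct days.
Could 2 days be enough, i.e. nothing placed later than day 2? No: Sync must come after Build (at day 1 or later) → {day 2}; Build must come before Sync (at day 2 or earlier) → {day 1}; Docs must come before Sync (at day 2 or earlier) → {day 1}; Docs can't share with Build (day 1) → nothing is left.
So 2 days is not enough.
3 works (last occupied day: day 3): for example Docs in day 2; Sync in day 3; Prototype in day 1; Migrate in day 2; Build in day 1.

3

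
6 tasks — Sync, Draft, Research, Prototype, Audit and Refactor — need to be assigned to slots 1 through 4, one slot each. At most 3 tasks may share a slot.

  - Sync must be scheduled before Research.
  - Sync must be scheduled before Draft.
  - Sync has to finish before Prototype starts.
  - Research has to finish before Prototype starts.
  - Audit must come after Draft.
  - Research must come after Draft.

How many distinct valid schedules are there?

8

Splitting on Audit: it can be 3 (4), 4 (4). Listing each branch's schedules as (Sync, Draft, Research, Prototype, Refactor):
Audit=3: (1,2,3,4,1) (1,2,3,4,2) (1,2,3,4,3) (1,2,3,4,4) — 4.
Audit=4: (1,2,3,4,1) (1,2,3,4,2) (1,2,3,4,3) (1,2,3,4,4) — 4.
Summing: 4 + 4 = 8.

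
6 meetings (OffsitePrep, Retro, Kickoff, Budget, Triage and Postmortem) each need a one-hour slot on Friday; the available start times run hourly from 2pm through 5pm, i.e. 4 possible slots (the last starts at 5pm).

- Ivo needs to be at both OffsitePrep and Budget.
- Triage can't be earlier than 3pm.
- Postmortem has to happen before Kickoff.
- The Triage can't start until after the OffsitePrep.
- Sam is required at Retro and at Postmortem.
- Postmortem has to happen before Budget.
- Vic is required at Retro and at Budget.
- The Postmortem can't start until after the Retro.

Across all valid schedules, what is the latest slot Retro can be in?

Downstream work caps Retro at 3pm.
Retro at 3pm is achievable: OffsitePrep=2pm; Postmortem=4pm; Kickoff=5pm; Retro=3pm; Triage=3pm; Budget=5pm.

3pm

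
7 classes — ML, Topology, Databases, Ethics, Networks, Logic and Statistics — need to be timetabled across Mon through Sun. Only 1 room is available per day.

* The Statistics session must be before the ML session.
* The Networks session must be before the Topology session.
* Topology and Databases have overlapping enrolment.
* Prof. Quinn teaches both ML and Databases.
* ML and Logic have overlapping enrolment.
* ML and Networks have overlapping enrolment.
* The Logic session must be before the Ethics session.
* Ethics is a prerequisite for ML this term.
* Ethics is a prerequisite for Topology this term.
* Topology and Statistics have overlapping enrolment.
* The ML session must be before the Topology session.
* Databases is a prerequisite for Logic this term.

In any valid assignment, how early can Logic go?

Tue

Precedence pushes Logic to at least Tue; downstream work caps Logic at Thu.
Logic at Tue is achievable: Ethics in Wed, Logic in Tue, Networks in Sat, Statistics in Thu, Topology in Sun, ML in Fri, Databases in Mon.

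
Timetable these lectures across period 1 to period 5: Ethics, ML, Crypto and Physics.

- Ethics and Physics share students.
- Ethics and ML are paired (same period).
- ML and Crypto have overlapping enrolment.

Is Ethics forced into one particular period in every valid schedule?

No

Ethics can be period 1 (e.g. Crypto=period 2, Ethics=period 1, ML=period 1, Physics=period 2) or period 2 (e.g. Physics -> period 1; Crypto -> period 1; ML -> period 2; Ethics -> period 2).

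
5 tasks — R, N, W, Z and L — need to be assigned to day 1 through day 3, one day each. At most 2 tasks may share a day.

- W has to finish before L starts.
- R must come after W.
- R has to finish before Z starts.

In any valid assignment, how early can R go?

day 2

Precedence pushes R to at least day 2; downstream work caps R at day 2.
R at day 2 is achievable: R -> day 2; N -> day 1; L -> day 2; W -> day 1; Z -> day 3.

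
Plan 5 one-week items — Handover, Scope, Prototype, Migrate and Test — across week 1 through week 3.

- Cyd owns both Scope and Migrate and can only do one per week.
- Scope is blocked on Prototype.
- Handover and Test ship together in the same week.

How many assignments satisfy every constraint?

18

Splitting on Handover: it can be week 1 (6), week 2 (6), week 3 (6). Listing each branch's schedules as (Scope, Prototype, Migrate, Test) by week number:
Handover=week 1: (2,1,1,1) (2,1,3,1) (3,1,1,1) (3,1,2,1) (3,2,1,1) (3,2,2,1) — 6.
Handover=week 2: (2,1,1,2) (2,1,3,2) (3,1,1,2) (3,1,2,2) (3,2,1,2) (3,2,2,2) — 6.
Handover=week 3: (2,1,1,3) (2,1,3,3) (3,1,1,3) (3,1,2,3) (3,2,1,3) (3,2,2,3) — 6.
Summing: 6 + 6 + 6 = 18.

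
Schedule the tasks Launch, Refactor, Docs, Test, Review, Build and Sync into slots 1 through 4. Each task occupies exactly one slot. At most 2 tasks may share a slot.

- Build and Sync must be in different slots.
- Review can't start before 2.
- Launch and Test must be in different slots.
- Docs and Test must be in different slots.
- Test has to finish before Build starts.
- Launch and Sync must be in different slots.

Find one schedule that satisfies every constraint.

Build=2, Sync=4, Refactor=1, Review=2, Test=1, Launch=3, Docs=3

Checking: Test(1) before Build(2); Launch(3) != Test(1); Build(2) != Sync(4); Docs(3) != Test(1); Launch(3) != Sync(4); Review=2 in [2,4]; max 2 per slot (cap 2).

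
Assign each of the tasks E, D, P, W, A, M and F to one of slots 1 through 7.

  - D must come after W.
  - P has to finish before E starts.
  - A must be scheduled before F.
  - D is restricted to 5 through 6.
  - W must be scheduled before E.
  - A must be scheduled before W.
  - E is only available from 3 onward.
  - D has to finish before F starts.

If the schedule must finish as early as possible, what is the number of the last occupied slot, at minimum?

6

The precedence chain requires at least 4 distinct slots.
Propagating the time windows through the other constraints, F can't land before 6, so the schedule must run through at least slot 6.
6 works (last occupied slot: 6): for example A -> 1; E -> 3; M -> 1; F -> 6; W -> 2; D -> 5; P -> 1.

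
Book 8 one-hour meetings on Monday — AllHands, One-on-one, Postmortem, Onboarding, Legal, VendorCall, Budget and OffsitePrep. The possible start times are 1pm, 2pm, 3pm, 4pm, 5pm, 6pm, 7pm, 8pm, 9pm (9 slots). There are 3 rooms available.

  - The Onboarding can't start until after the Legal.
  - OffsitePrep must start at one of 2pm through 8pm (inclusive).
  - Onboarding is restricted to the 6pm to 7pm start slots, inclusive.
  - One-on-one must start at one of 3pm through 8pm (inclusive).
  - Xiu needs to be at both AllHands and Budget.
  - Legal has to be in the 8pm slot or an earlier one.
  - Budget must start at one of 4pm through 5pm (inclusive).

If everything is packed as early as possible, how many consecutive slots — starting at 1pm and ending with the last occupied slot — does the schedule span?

6 slots

The precedence chain requires at least 2 distinct slots.
With at most 3 per slot and 8 meetings, at least 3 slots are needed.
Onboarding can't be placed before 6pm — that is slot 6 counting from 1pm — so the schedule must run through at least 6 slots.
6 works (last occupied slot: 6pm): for example Onboarding=6pm, OffsitePrep=2pm, Legal=1pm, Postmortem=1pm, Budget=4pm, VendorCall=2pm, One-on-one=3pm, AllHands=1pm.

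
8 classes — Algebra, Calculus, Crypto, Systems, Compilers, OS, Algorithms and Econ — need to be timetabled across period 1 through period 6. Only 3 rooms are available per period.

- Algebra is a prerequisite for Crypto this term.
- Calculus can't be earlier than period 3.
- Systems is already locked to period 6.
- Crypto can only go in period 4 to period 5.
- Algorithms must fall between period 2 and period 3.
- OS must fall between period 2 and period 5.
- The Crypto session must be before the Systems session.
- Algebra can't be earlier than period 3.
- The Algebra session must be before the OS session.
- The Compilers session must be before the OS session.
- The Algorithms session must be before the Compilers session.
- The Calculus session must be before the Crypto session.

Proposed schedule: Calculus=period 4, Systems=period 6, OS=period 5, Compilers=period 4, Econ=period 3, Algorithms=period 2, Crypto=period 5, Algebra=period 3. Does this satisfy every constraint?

Systems is already locked to period 6 — holds.
Calculus can't be earlier than period 3 — holds.
The Algorithms session must be before the Compilers session — holds.
Algebra is a prerequisite for Crypto this term — holds.
Algebra can't be earlier than period 3 — holds.
The Compilers session must be before the OS session — holds.
The Algebra session must be before the OS session — holds.
Algorithms must fall between period 2 and period 3 — holds.
The Calculus session must be before the Crypto session — holds.
Crypto can only go in period 4 to period 5 — holds.
OS must fall between period 2 and period 5 — holds.
Only 3 rooms are available per period — holds.
The Crypto session must be before the Systems session — holds.

Yes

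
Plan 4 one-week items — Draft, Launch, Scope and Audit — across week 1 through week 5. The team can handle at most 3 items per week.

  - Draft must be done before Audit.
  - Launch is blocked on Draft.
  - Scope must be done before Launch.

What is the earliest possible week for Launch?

week 2

Precedence pushes Launch to at least week 2.
Launch at week 2 is achievable: Scope=week 1, Launch=week 2, Audit=week 2, Draft=week 1.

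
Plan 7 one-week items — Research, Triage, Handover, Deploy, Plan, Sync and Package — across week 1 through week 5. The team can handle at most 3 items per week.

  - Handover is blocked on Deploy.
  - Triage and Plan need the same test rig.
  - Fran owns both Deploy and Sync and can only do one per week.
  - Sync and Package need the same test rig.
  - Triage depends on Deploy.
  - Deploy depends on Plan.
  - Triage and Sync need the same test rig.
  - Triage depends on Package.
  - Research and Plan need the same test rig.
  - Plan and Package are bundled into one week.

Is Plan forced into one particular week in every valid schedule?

Plan can be week 1 (e.g. Triage=week 3, Package=week 1, Handover=week 3, Research=week 2, Deploy=week 2, Plan=week 1, Sync=week 4) or week 2 (e.g. Deploy in week 3; Package in week 2; Sync in week 1; Research in week 1; Plan in week 2; Triage in week 4; Handover in week 4).

No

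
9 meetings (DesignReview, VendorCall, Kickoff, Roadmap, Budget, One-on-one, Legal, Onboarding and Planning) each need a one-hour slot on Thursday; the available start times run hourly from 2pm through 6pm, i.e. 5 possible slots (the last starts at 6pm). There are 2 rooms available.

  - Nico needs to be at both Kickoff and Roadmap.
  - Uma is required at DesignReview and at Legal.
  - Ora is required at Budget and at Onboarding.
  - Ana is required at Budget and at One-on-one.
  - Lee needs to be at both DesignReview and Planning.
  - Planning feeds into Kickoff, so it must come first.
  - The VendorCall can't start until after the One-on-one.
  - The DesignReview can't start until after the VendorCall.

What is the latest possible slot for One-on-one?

4pm

Downstream work caps One-on-one at 4pm.
One-on-one at 4pm is achievable: Kickoff in 3pm, Roadmap in 2pm, Planning in 2pm, DesignReview in 6pm, Budget in 3pm, Onboarding in 5pm, Legal in 4pm, VendorCall in 5pm, One-on-one in 4pm.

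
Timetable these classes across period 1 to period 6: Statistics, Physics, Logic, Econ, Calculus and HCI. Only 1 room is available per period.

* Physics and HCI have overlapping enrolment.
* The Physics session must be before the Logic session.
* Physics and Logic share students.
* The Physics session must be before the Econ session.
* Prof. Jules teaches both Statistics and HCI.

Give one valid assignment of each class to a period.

Econ in period 3, Physics in period 1, Statistics in period 4, Calculus in period 5, Logic in period 2, HCI in period 6

Checking: Physics(period 1) before Logic(period 2); Physics(period 1) before Econ(period 3); Physics(period 1) != Logic(period 2); Physics(period 1) != HCI(period 6); Statistics(period 4) != HCI(period 6); max 1 per period (cap 1).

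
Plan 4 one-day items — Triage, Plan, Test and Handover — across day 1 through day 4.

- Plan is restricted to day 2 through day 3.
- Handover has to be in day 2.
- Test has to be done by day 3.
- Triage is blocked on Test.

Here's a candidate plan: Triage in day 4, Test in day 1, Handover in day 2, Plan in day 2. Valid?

Yes

Plan is restricted to day 2 through day 3 — holds.
Test has to be done by day 3 — holds.
Handover has to be in day 2 — holds.
Triage is blocked on Test — holds.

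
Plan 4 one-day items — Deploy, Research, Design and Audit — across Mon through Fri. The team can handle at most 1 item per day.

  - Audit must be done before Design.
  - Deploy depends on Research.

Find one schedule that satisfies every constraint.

Research -> Mon, Design -> Thu, Audit -> Wed, Deploy -> Tue

Checking: Audit(Wed) before Design(Thu); Research(Mon) before Deploy(Tue); max 1 per day (cap 1).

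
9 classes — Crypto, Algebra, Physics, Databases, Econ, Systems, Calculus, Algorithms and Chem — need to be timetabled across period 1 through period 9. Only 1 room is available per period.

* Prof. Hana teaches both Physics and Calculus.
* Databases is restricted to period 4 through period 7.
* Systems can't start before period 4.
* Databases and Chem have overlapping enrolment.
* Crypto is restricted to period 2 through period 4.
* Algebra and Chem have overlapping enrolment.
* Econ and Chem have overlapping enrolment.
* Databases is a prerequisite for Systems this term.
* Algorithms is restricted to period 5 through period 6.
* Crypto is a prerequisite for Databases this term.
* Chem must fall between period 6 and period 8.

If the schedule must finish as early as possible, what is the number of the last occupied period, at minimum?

The precedence chain requires at least 3 distinct periods.
With at most 1 per period and 9 classes, at least 9 periods are needed.
Chem can't be placed before period 6, so the schedule must run through at least period 6.
9 works (last occupied period: period 9): for example Databases=period 4, Algorithms=period 5, Econ=period 8, Chem=period 6, Algebra=period 1, Crypto=period 2, Calculus=period 9, Physics=period 3, Systems=period 7.

period 9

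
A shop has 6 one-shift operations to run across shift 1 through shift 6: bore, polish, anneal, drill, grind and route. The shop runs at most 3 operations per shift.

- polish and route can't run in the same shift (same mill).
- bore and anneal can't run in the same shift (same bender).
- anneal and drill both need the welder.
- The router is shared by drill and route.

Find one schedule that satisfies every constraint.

route in shift 2, anneal in shift 2, drill in shift 1, bore in shift 1, polish in shift 1, grind in shift 2

Checking: anneal(shift 2) != drill(shift 1); polish(shift 1) != route(shift 2); bore(shift 1) != anneal(shift 2); drill(shift 1) != route(shift 2); max 3 per shift (cap 3).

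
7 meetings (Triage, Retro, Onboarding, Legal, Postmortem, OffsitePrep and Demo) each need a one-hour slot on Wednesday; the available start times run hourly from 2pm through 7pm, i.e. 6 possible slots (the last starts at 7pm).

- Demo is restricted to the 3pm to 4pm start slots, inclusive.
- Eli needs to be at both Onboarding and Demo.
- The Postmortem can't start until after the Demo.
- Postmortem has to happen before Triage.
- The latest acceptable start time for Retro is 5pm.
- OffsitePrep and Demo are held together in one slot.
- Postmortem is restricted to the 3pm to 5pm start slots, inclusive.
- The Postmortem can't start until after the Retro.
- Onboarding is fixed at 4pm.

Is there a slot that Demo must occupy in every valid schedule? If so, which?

3pm

Demo's window is 3pm–4pm.
Onboarding is fixed at 4pm, and Demo can't share a slot with Onboarding.
So Demo must be 3pm.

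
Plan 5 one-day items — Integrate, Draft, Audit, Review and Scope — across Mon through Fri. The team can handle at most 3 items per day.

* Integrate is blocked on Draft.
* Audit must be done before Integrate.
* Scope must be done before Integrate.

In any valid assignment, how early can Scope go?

Mon

Downstream work caps Scope at Thu.
Scope at Mon is achievable: Draft=Mon, Integrate=Tue, Review=Tue, Scope=Mon, Audit=Mon.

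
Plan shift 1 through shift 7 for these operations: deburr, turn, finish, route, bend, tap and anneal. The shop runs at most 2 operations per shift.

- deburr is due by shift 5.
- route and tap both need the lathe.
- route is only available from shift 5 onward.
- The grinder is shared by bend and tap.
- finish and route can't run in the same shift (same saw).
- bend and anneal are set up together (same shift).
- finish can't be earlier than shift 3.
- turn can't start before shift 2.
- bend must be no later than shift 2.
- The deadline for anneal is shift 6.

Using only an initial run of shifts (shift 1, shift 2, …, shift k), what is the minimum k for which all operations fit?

With at most 2 per shift and 7 operations, at least 4 shifts are needed.
route can't be placed before shift 5, so the schedule must run through at least shift 5.
5 works (last occupied shift: shift 5): for example tap in shift 3; finish in shift 3; route in shift 5; turn in shift 2; anneal in shift 1; deburr in shift 2; bend in shift 1.

5 shifts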